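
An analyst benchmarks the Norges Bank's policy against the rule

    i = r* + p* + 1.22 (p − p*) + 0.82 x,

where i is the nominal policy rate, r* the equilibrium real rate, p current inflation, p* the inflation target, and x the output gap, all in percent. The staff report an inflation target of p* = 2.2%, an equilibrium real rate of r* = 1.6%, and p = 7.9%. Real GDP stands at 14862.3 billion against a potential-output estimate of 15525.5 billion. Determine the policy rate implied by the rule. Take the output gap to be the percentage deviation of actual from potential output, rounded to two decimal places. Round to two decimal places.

Output gap = 100 × (14862.3 − 15525.5) / 15525.5 = -4.27%.
i = 1.60 + 2.20 + 1.22 × (7.90 − 2.20) + 0.82 × (-4.27)
   = 1.60 + 2.2 + 6.954 − 3.5014 = 7.25

7.25%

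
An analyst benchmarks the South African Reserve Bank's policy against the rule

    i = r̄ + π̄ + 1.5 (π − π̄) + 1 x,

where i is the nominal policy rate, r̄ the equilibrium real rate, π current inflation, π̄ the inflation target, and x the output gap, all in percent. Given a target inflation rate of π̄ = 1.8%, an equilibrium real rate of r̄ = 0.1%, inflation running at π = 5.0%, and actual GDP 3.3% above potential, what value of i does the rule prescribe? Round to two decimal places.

10.00%

Output 3.3% above potential → x = 3.3.
i = 0.1 + 1.8 + 1.5 × (5.0 − 1.8) + 1 × 3.3
   = 0.1 + 1.8 + 4.8 + 3.3 = 10.00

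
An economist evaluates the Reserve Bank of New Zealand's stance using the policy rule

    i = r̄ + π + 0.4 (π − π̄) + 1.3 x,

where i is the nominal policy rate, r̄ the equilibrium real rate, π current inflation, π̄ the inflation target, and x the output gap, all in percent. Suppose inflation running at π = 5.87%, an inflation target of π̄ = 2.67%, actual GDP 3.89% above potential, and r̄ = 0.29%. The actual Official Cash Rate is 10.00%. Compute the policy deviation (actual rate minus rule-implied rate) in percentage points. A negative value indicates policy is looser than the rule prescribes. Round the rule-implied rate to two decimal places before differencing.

-2.50 pp

Output 3.89% above potential → x = 3.89.
i = 0.29 + 5.87 + 0.4 × (5.87 − 2.67) + 1.3 × 3.89
   = 0.29 + 5.87 + 1.28 + 5.057 = 12.50
Deviation = 10.00 − 12.50 = -2.50 pp.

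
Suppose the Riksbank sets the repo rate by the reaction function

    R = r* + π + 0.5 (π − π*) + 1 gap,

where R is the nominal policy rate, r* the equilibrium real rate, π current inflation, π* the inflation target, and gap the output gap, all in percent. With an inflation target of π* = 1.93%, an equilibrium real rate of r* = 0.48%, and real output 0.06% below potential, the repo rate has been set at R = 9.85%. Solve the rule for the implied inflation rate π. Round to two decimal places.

6.93%

Output 0.06% below potential → gap = -0.06.
Collecting π: R = r* + (1 + 0.5) π − 0.5 π* + 1 gap
1.5 π = 9.85 − 0.48 + 0.5 × 1.93 − 1 × (-0.06) = 10.395
π = 10.395 / 1.5 = 6.93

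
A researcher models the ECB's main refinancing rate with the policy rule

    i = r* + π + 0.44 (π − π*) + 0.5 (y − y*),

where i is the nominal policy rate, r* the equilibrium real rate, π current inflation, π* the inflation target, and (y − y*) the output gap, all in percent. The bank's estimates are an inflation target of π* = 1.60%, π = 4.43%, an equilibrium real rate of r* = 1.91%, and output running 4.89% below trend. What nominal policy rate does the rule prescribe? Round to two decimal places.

Output 4.89% below potential → (y − y*) = -4.89.
i = 1.91 + 4.43 + 0.44 × (4.43 − 1.60) + 0.5 × (-4.89)
   = 1.91 + 4.43 + 1.2452 − 2.445 = 5.14

5.14%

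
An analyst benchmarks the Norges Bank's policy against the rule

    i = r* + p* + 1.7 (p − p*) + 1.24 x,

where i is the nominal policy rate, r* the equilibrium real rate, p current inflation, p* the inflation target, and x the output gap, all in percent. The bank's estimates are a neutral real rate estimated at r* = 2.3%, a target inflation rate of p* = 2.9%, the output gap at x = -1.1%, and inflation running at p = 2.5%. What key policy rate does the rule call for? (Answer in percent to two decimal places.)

3.16%

i = 2.3 + 2.9 + 1.7 × (2.5 − 2.9) + 1.24 × (-1.1)
   = 2.3 + 2.9 − 0.68 − 1.364 = 3.16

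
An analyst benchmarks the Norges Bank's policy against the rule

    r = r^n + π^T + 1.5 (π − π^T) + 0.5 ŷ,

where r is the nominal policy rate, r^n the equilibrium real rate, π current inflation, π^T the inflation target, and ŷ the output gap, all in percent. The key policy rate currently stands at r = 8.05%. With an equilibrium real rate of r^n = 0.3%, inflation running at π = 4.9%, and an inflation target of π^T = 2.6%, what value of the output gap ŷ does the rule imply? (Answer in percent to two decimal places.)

3.40%

0.5 ŷ = 8.05 − 0.3 − 2.6 − 1.5 × (4.9 − 2.6) = 1.7
ŷ = 1.7 / 0.5 = 3.40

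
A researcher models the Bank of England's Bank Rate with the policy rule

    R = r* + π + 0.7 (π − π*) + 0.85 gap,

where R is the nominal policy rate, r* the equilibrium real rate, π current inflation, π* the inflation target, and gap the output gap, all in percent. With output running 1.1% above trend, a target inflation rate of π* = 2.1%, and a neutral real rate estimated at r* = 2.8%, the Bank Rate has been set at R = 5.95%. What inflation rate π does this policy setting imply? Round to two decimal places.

Output 1.1% above potential → gap = 1.1.
Collecting π: R = r* + (1 + 0.7) π − 0.7 π* + 0.85 gap
1.7 π = 5.95 − 2.8 + 0.7 × 2.1 − 0.85 × 1.1 = 3.685
π = 3.685 / 1.7 = 2.17

2.17%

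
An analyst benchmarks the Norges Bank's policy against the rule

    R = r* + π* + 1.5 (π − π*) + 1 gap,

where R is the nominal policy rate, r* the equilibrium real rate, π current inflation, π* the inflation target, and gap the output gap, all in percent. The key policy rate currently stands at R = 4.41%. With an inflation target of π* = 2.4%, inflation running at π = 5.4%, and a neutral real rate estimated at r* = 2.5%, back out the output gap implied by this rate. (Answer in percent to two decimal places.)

1 gap = 4.41 − 2.5 − 2.4 − 1.5 × (5.4 − 2.4) = -4.99
gap = -4.99 / 1 = -4.99

-4.99%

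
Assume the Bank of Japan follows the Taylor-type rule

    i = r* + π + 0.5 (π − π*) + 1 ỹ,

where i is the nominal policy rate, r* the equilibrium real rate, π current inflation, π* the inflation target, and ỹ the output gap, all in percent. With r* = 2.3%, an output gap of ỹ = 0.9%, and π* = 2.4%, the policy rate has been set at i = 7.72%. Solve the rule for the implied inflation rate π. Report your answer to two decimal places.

Collecting π: i = r* + (1 + 0.5) π − 0.5 π* + 1 ỹ
1.5 π = 7.72 − 2.3 + 0.5 × 2.4 − 1 × 0.9 = 5.72
π = 5.72 / 1.5 = 3.81

3.81%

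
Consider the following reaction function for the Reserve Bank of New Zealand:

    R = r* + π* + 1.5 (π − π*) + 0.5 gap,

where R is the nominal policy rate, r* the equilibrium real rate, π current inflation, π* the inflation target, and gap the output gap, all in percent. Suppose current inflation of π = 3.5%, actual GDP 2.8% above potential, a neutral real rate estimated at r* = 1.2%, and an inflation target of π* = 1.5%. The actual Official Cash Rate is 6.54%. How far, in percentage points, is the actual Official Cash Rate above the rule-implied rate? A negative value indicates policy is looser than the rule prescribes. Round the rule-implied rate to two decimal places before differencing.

-0.56 pp

Output 2.8% above potential → gap = 2.8.
R = 1.2 + 1.5 + 1.5 × (3.5 − 1.5) + 0.5 × 2.8
   = 1.2 + 1.5 + 3 + 1.4 = 7.10
Deviation = 6.54 − 7.10 = -0.56 pp.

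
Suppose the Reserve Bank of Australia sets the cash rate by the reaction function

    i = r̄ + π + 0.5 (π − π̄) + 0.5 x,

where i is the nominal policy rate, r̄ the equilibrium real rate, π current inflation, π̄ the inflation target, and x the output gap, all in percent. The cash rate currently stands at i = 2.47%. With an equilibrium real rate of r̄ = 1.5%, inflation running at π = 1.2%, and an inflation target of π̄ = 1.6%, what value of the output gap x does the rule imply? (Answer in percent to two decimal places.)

0.5 x = 2.47 − 1.5 − 1.2 − 0.5 × (1.2 − 1.6) = -0.03
x = -0.03 / 0.5 = -0.06

-0.06%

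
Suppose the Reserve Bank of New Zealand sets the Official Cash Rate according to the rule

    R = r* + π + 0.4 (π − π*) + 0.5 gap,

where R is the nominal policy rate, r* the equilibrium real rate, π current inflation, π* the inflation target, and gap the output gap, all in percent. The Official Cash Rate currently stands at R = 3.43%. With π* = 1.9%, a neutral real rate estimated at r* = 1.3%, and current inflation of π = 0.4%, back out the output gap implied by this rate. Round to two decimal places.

0.5 gap = 3.43 − 1.3 − 0.4 − 0.4 × (0.4 − 1.9) = 2.33
gap = 2.33 / 0.5 = 4.66

4.66%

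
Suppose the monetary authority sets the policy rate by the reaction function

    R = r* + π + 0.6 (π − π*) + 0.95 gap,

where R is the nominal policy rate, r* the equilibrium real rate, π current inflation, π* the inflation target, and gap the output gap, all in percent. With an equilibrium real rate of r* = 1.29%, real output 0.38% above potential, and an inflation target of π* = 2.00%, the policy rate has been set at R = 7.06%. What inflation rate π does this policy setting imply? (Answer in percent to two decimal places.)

4.13%

Output 0.38% above potential → gap = 0.38.
Collecting π: R = r* + (1 + 0.6) π − 0.6 π* + 0.95 gap
1.6 π = 7.06 − 1.29 + 0.6 × 2.00 − 0.95 × 0.38 = 6.609
π = 6.609 / 1.6 = 4.13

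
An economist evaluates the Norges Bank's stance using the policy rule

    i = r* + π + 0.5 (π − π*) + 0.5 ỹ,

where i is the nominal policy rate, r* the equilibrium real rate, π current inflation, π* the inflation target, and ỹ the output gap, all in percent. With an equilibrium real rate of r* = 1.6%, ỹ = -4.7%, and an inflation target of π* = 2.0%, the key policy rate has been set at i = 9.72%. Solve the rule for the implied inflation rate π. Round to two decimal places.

7.65%

Collecting π: i = r* + (1 + 0.5) π − 0.5 π* + 0.5 ỹ
1.5 π = 9.72 − 1.6 + 0.5 × 2.0 − 0.5 × (-4.7) = 11.47
π = 11.47 / 1.5 = 7.65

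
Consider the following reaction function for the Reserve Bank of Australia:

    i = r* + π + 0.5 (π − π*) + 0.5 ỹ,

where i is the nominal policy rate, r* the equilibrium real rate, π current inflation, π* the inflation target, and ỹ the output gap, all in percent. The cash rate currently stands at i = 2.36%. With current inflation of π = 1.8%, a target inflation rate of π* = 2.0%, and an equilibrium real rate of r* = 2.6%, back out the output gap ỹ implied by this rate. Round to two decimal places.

-3.88%

0.5 ỹ = 2.36 − 2.6 − 1.8 − 0.5 × (1.8 − 2.0) = -1.94
ỹ = -1.94 / 0.5 = -3.88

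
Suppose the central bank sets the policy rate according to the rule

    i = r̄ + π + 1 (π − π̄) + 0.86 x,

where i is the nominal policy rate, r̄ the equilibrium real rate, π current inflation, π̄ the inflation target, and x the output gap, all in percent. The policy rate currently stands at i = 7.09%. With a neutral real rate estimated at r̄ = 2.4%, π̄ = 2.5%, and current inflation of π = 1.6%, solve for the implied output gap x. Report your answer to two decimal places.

0.86 x = 7.09 − 2.4 − 1.6 − 1 × (1.6 − 2.5) = 3.99
x = 3.99 / 0.86 = 4.64

4.64%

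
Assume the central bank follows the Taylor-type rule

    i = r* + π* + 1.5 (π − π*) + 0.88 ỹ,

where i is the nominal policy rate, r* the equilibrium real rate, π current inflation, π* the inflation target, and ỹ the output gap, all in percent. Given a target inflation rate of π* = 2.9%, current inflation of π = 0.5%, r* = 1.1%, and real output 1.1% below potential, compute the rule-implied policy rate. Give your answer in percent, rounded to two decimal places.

-0.57%

Output 1.1% below potential → ỹ = -1.1.
i = 1.1 + 2.9 + 1.5 × (0.5 − 2.9) + 0.88 × (-1.1)
   = 1.1 + 2.9 − 3.6 − 0.968 = -0.57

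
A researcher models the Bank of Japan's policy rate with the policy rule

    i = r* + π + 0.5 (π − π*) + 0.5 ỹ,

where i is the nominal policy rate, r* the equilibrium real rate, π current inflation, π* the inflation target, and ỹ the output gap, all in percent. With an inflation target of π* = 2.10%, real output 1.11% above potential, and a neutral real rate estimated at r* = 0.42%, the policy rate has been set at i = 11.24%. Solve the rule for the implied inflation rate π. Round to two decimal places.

Output 1.11% above potential → ỹ = 1.11.
Collecting π: i = r* + (1 + 0.5) π − 0.5 π* + 0.5 ỹ
1.5 π = 11.24 − 0.42 + 0.5 × 2.10 − 0.5 × 1.11 = 11.315
π = 11.315 / 1.5 = 7.54

7.54%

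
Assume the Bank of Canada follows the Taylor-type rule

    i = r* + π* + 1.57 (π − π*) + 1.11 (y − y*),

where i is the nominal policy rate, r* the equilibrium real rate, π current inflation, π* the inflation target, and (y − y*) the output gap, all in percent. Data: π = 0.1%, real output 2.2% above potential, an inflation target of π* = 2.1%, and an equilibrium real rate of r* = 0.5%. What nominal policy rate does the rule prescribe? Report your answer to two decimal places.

1.90%

Output 2.2% above potential → (y − y*) = 2.2.
i = 0.5 + 2.1 + 1.57 × (0.1 − 2.1) + 1.11 × 2.2
   = 0.5 + 2.1 − 3.14 + 2.442 = 1.90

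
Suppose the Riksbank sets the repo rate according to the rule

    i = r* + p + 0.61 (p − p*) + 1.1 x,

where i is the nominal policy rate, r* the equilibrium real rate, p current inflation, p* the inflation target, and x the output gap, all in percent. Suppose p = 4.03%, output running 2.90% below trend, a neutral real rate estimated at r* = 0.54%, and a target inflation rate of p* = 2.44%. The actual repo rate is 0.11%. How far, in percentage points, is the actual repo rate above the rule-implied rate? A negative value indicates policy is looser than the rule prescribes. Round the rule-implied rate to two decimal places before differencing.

Output 2.90% below potential → x = -2.90.
i = 0.54 + 4.03 + 0.61 × (4.03 − 2.44) + 1.1 × (-2.90)
   = 0.54 + 4.03 + 0.9699 − 3.19 = 2.35
Deviation = 0.11 − 2.35 = -2.24 pp.

-2.24 pp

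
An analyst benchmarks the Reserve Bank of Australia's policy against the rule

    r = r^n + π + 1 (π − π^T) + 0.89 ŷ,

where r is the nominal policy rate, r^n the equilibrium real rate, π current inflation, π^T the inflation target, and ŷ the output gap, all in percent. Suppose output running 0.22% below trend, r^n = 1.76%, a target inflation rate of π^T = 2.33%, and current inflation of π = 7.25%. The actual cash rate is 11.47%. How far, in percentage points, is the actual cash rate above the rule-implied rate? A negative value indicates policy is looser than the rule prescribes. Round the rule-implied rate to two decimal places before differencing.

-2.26 pp

Output 0.22% below potential → ŷ = -0.22.
r = 1.76 + 7.25 + 1 × (7.25 − 2.33) + 0.89 × (-0.22)
   = 1.76 + 7.25 + 4.92 − 0.1958 = 13.73
Deviation = 11.47 − 13.73 = -2.26 pp.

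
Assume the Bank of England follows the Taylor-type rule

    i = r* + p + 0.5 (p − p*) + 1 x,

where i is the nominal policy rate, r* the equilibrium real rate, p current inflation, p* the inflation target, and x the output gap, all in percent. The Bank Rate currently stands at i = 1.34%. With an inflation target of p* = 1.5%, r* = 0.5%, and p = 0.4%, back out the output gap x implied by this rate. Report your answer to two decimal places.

0.99%

1 x = 1.34 − 0.5 − 0.4 − 0.5 × (0.4 − 1.5) = 0.99
x = 0.99 / 1 = 0.99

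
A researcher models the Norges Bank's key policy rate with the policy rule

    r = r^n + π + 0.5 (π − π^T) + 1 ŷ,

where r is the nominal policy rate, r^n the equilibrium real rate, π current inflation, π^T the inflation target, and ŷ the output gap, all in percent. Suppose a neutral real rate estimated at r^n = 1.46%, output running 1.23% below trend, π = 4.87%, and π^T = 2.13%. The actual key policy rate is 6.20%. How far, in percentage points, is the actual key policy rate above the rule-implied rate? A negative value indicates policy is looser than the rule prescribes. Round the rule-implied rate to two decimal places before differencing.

-0.27 pp

Output 1.23% below potential → ŷ = -1.23.
r = 1.46 + 4.87 + 0.5 × (4.87 − 2.13) + 1 × (-1.23)
   = 1.46 + 4.87 + 1.37 − 1.23 = 6.47
Deviation = 6.20 − 6.47 = -0.27 pp.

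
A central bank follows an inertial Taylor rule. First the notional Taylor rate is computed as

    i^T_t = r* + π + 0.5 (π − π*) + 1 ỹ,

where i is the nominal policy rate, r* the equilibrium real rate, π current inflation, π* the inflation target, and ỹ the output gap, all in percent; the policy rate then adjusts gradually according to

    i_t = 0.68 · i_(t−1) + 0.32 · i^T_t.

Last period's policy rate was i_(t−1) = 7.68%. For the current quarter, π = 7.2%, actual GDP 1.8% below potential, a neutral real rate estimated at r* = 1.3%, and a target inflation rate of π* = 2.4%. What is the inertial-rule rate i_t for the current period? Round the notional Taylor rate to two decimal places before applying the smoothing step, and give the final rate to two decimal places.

Output 1.8% below potential → ỹ = -1.8.
i^T_t = 1.3 + 7.2 + 0.5 × (7.2 − 2.4) + 1 × (-1.8)
   = 1.3 + 7.2 + 2.4 − 1.8 = 9.10
i_t = 0.68 × 7.68 + 0.32 × 9.10 = 5.2224 + 2.912 = 8.13

8.13%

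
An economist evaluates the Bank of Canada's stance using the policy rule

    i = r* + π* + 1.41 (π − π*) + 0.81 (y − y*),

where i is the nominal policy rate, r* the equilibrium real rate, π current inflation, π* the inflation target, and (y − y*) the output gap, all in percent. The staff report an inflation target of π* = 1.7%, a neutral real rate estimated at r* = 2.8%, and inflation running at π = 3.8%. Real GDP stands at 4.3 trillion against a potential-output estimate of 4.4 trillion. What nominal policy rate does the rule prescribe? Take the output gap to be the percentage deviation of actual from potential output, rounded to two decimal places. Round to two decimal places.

5.62%

Output gap = 100 × (4.3 − 4.4) / 4.4 = -2.27%.
i = 2.80 + 1.70 + 1.41 × (3.80 − 1.70) + 0.81 × (-2.27)
   = 2.80 + 1.7 + 2.961 − 1.8387 = 5.62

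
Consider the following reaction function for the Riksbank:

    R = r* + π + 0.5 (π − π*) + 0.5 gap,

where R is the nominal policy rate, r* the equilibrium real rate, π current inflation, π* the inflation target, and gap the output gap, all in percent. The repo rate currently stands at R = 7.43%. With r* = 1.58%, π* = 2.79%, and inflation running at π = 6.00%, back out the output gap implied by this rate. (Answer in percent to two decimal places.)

0.5 gap = 7.43 − 1.58 − 6.00 − 0.5 × (6.00 − 2.79) = -1.755
gap = -1.755 / 0.5 = -3.51

-3.51%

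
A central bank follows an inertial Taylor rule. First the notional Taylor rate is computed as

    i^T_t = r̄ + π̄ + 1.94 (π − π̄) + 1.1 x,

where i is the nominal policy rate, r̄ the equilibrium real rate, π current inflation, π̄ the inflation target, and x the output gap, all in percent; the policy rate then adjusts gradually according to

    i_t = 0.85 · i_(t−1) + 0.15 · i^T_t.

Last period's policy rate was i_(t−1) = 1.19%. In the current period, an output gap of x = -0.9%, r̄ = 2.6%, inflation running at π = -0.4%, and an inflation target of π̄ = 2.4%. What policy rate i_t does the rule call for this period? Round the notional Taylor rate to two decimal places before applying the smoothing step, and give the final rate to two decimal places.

i^T_t = 2.6 + 2.4 + 1.94 × (-0.4 − 2.4) + 1.1 × (-0.9)
   = 2.6 + 2.4 − 5.432 − 0.99 = -1.42
i_t = 0.85 × 1.19 + 0.15 × (-1.42) = 1.0115 − 0.213 = 0.80

0.80%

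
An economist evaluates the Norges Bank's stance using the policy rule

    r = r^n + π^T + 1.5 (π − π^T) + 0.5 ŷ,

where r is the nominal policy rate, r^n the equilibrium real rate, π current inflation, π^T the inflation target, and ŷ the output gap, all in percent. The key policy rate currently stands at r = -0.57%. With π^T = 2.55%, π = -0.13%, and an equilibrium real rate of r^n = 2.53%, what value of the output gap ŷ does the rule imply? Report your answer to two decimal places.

-3.26%

0.5 ŷ = -0.57 − 2.53 − 2.55 − 1.5 × ((-0.13) − 2.55) = -1.63
ŷ = -1.63 / 0.5 = -3.26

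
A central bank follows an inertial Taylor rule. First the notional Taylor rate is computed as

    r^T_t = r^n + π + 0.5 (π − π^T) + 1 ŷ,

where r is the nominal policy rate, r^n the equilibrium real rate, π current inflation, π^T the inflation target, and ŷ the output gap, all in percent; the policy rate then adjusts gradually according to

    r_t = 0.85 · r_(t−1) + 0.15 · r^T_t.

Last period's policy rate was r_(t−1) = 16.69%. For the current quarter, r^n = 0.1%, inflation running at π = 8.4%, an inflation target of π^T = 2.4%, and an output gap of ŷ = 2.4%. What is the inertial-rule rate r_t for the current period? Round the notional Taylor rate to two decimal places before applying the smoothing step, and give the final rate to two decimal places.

r^T_t = 0.1 + 8.4 + 0.5 × (8.4 − 2.4) + 1 × 2.4
   = 0.1 + 8.4 + 3 + 2.4 = 13.90
r_t = 0.85 × 16.69 + 0.15 × 13.90 = 14.1865 + 2.085 = 16.27

16.27%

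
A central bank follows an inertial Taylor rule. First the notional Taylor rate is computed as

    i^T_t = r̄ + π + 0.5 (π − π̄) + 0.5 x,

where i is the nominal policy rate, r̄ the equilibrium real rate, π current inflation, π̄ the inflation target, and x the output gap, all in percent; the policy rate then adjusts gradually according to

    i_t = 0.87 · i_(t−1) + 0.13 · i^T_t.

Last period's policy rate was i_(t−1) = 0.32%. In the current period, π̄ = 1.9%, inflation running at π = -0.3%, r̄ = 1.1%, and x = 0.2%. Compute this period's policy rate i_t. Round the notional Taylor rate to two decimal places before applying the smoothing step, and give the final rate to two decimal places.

0.25%

i^T_t = 1.1 + (-0.3) + 0.5 × (-0.3 − 1.9) + 0.5 × 0.2
   = 1.1 − 0.3 − 1.1 + 0.1 = -0.20
i_t = 0.87 × 0.32 + 0.13 × (-0.20) = 0.2784 − 0.026 = 0.25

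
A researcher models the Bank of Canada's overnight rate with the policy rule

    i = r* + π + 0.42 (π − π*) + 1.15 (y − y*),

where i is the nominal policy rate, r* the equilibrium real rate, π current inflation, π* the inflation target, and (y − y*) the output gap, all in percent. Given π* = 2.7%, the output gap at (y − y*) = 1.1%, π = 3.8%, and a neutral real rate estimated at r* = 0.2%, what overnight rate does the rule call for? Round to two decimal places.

5.73%

i = 0.2 + 3.8 + 0.42 × (3.8 − 2.7) + 1.15 × 1.1
   = 0.2 + 3.8 + 0.462 + 1.265 = 5.73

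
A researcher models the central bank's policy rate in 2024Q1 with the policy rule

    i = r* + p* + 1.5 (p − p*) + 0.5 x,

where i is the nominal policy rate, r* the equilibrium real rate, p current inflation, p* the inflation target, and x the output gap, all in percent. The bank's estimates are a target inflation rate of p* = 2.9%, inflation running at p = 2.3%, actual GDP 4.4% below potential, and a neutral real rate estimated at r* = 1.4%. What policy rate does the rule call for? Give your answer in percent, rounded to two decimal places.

1.20%

Output 4.4% below potential → x = -4.4.
i = 1.4 + 2.9 + 1.5 × (2.3 − 2.9) + 0.5 × (-4.4)
   = 1.4 + 2.9 − 0.9 − 2.2 = 1.20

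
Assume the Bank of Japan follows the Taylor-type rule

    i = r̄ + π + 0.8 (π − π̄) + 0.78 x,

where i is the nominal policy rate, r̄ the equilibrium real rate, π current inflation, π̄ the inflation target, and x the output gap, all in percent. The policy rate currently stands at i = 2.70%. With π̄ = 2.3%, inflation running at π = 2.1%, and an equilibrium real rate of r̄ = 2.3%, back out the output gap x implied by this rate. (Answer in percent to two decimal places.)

-1.97%

0.78 x = 2.70 − 2.3 − 2.1 − 0.8 × (2.1 − 2.3) = -1.54
x = -1.54 / 0.78 = -1.97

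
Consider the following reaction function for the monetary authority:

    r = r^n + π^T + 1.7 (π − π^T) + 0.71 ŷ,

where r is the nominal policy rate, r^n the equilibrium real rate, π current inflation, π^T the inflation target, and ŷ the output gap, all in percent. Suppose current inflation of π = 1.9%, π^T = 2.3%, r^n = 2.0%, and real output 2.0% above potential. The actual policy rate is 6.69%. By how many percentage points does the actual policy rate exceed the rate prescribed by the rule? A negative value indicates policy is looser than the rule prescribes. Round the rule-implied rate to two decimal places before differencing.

Output 2.0% above potential → ŷ = 2.0.
r = 2.0 + 2.3 + 1.7 × (1.9 − 2.3) + 0.71 × 2.0
   = 2.0 + 2.3 − 0.68 + 1.42 = 5.04
Deviation = 6.69 − 5.04 = 1.65 pp.

1.65 pp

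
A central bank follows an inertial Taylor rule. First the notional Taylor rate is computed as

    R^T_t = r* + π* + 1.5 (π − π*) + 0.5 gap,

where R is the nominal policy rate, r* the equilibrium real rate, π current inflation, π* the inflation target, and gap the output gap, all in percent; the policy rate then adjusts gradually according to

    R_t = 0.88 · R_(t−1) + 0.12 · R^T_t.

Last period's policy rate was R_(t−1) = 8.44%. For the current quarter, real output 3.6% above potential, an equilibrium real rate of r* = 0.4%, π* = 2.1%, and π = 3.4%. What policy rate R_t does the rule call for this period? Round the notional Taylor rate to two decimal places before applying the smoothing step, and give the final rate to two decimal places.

8.18%

Output 3.6% above potential → gap = 3.6.
R^T_t = 0.4 + 2.1 + 1.5 × (3.4 − 2.1) + 0.5 × 3.6
   = 0.4 + 2.1 + 1.95 + 1.8 = 6.25
R_t = 0.88 × 8.44 + 0.12 × 6.25 = 7.4272 + 0.75 = 8.18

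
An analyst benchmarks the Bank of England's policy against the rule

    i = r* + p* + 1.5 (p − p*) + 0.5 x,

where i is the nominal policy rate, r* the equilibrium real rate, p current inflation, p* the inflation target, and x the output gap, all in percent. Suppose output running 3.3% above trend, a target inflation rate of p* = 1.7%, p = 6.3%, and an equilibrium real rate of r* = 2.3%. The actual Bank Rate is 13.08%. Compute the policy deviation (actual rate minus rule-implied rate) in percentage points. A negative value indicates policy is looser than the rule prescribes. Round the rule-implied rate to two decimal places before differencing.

0.53 pp

Output 3.3% above potential → x = 3.3.
i = 2.3 + 1.7 + 1.5 × (6.3 − 1.7) + 0.5 × 3.3
   = 2.3 + 1.7 + 6.9 + 1.65 = 12.55
Deviation = 13.08 − 12.55 = 0.53 pp.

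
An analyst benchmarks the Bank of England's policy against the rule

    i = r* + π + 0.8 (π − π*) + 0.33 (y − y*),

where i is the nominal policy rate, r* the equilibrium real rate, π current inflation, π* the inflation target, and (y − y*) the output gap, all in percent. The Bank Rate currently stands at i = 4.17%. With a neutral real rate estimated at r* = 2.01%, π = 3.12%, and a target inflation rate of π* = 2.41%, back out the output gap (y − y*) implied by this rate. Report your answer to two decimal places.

0.33 (y − y*) = 4.17 − 2.01 − 3.12 − 0.8 × (3.12 − 2.41) = -1.528
(y − y*) = -1.528 / 0.33 = -4.63

-4.63%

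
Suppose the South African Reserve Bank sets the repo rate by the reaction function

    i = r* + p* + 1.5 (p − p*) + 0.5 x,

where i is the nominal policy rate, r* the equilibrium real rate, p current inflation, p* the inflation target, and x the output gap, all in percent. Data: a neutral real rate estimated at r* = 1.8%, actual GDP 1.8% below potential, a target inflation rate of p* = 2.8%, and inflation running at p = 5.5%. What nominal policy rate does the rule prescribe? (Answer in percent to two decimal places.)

Output 1.8% below potential → x = -1.8.
i = 1.8 + 2.8 + 1.5 × (5.5 − 2.8) + 0.5 × (-1.8)
   = 1.8 + 2.8 + 4.05 − 0.9 = 7.75

7.75%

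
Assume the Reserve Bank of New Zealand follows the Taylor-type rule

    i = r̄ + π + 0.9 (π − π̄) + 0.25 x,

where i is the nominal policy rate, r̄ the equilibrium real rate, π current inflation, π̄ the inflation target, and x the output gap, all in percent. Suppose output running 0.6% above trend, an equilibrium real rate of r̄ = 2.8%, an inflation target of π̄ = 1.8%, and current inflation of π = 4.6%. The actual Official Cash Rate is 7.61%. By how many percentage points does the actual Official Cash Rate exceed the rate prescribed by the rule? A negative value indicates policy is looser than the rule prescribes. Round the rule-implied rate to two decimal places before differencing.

-2.46 pp

Output 0.6% above potential → x = 0.6.
i = 2.8 + 4.6 + 0.9 × (4.6 − 1.8) + 0.25 × 0.6
   = 2.8 + 4.6 + 2.52 + 0.15 = 10.07
Deviation = 7.61 − 10.07 = -2.46 pp.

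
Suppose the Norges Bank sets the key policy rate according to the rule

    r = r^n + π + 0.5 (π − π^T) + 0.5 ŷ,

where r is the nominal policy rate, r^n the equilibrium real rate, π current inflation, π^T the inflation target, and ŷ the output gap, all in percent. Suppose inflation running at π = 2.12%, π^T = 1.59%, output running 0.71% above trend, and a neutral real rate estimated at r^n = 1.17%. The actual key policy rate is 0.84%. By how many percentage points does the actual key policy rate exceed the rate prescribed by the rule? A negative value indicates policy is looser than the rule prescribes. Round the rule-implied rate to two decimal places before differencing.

-3.07 pp

Output 0.71% above potential → ŷ = 0.71.
r = 1.17 + 2.12 + 0.5 × (2.12 − 1.59) + 0.5 × 0.71
   = 1.17 + 2.12 + 0.265 + 0.355 = 3.91
Deviation = 0.84 − 3.91 = -3.07 pp.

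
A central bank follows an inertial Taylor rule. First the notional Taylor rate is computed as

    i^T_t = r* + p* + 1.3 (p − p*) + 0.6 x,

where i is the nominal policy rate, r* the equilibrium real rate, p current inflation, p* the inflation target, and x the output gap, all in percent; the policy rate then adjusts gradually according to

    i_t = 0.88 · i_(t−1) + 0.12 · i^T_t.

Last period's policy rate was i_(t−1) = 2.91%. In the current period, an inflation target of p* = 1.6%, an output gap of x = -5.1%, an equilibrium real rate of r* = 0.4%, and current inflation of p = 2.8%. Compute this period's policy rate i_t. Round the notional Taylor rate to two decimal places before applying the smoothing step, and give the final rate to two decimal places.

2.62%

i^T_t = 0.4 + 1.6 + 1.3 × (2.8 − 1.6) + 0.6 × (-5.1)
   = 0.4 + 1.6 + 1.56 − 3.06 = 0.50
i_t = 0.88 × 2.91 + 0.12 × 0.50 = 2.5608 + 0.06 = 2.62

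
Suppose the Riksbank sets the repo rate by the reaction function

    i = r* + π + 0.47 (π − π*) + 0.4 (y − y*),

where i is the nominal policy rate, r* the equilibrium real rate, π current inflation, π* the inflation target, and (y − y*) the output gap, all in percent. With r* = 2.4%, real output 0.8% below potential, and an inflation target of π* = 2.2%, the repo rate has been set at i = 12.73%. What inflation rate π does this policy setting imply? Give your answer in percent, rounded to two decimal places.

7.95%

Output 0.8% below potential → (y − y*) = -0.8.
Collecting π: i = r* + (1 + 0.47) π − 0.47 π* + 0.4 (y − y*)
1.47 π = 12.73 − 2.4 + 0.47 × 2.2 − 0.4 × (-0.8) = 11.684
π = 11.684 / 1.47 = 7.95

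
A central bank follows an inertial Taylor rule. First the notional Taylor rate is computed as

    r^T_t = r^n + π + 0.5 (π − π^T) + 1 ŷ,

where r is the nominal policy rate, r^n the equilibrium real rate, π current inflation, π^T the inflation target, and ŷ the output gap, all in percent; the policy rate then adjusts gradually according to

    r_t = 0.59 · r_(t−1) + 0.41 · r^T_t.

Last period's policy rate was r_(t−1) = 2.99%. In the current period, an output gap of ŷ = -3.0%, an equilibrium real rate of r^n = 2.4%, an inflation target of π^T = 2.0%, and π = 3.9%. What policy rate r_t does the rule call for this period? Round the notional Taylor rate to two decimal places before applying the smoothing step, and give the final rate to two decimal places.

r^T_t = 2.4 + 3.9 + 0.5 × (3.9 − 2.0) + 1 × (-3.0)
   = 2.4 + 3.9 + 0.95 − 3 = 4.25
r_t = 0.59 × 2.99 + 0.41 × 4.25 = 1.7641 + 1.7425 = 3.51

3.51%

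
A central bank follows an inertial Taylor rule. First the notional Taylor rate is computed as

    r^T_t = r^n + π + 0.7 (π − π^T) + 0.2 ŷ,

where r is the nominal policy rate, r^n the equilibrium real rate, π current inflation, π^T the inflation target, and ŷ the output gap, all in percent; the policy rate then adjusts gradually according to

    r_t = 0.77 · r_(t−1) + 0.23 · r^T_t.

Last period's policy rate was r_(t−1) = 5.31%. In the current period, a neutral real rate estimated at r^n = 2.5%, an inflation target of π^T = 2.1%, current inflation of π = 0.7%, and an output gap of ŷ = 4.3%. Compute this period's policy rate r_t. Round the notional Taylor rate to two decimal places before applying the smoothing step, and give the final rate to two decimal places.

r^T_t = 2.5 + 0.7 + 0.7 × (0.7 − 2.1) + 0.2 × 4.3
   = 2.5 + 0.7 − 0.98 + 0.86 = 3.08
r_t = 0.77 × 5.31 + 0.23 × 3.08 = 4.0887 + 0.7084 = 4.80

4.80%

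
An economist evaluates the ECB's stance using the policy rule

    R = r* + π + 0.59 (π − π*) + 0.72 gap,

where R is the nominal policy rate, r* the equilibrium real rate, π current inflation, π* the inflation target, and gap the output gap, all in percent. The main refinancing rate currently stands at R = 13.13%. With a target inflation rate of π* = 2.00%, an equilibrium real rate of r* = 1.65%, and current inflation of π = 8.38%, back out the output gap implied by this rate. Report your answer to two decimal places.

-0.92%

0.72 gap = 13.13 − 1.65 − 8.38 − 0.59 × (8.38 − 2.00) = -0.6642
gap = -0.6642 / 0.72 = -0.92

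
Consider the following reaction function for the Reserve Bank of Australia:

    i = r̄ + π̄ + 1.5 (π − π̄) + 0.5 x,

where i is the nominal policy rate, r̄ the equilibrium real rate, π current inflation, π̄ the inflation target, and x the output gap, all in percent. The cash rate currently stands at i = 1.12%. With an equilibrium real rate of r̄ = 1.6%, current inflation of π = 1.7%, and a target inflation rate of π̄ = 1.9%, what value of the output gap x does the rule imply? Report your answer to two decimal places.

0.5 x = 1.12 − 1.6 − 1.9 − 1.5 × (1.7 − 1.9) = -2.08
x = -2.08 / 0.5 = -4.16

-4.16%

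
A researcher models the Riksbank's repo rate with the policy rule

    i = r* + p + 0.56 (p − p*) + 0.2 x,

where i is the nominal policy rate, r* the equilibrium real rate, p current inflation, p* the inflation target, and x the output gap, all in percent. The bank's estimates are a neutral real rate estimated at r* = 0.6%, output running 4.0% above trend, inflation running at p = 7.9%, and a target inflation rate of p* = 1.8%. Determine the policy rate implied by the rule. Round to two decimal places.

Output 4.0% above potential → x = 4.0.
i = 0.6 + 7.9 + 0.56 × (7.9 − 1.8) + 0.2 × 4.0
   = 0.6 + 7.9 + 3.416 + 0.8 = 12.72

12.72%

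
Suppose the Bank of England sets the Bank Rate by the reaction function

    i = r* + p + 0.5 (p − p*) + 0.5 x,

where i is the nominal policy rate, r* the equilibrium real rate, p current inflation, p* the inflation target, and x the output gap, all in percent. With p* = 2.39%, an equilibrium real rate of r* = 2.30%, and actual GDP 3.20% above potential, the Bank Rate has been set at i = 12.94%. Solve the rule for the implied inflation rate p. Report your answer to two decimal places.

6.82%

Output 3.20% above potential → x = 3.20.
Collecting p: i = r* + (1 + 0.5) p − 0.5 p* + 0.5 x
1.5 p = 12.94 − 2.30 + 0.5 × 2.39 − 0.5 × 3.20 = 10.235
p = 10.235 / 1.5 = 6.82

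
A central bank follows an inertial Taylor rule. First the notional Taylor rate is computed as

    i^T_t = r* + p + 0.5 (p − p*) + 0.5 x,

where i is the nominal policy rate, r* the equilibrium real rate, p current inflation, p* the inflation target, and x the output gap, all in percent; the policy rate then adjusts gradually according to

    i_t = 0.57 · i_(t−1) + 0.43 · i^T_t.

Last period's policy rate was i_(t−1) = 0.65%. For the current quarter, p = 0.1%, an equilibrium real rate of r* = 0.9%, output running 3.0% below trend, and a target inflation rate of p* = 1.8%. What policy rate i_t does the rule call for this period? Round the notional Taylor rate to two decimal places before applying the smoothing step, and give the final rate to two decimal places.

Output 3.0% below potential → x = -3.0.
i^T_t = 0.9 + 0.1 + 0.5 × (0.1 − 1.8) + 0.5 × (-3.0)
   = 0.9 + 0.1 − 0.85 − 1.5 = -1.35
i_t = 0.57 × 0.65 + 0.43 × (-1.35) = 0.3705 − 0.5805 = -0.21

-0.21%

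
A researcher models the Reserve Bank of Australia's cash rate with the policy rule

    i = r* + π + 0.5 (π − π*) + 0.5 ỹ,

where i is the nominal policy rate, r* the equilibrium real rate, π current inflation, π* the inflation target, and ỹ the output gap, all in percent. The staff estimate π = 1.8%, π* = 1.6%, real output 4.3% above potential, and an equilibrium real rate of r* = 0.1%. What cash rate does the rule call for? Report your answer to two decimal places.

4.15%

Output 4.3% above potential → ỹ = 4.3.
i = 0.1 + 1.8 + 0.5 × (1.8 − 1.6) + 0.5 × 4.3
   = 0.1 + 1.8 + 0.1 + 2.15 = 4.15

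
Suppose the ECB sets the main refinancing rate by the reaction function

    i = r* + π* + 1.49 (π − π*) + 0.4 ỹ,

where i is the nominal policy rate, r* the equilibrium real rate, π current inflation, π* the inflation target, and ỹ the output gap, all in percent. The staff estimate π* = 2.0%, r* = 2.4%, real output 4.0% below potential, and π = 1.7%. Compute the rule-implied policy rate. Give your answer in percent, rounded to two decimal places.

Output 4.0% below potential → ỹ = -4.0.
i = 2.4 + 2.0 + 1.49 × (1.7 − 2.0) + 0.4 × (-4.0)
   = 2.4 + 2 − 0.447 − 1.6 = 2.35

2.35%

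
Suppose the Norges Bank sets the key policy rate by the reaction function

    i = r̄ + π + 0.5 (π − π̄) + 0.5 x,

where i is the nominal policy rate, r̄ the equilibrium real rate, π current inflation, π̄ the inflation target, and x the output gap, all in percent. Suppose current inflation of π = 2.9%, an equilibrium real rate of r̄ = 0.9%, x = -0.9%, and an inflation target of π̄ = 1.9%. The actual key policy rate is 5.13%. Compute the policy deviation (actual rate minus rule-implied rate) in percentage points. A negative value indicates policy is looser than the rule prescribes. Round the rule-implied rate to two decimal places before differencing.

1.28 pp

i = 0.9 + 2.9 + 0.5 × (2.9 − 1.9) + 0.5 × (-0.9)
   = 0.9 + 2.9 + 0.5 − 0.45 = 3.85
Deviation = 5.13 − 3.85 = 1.28 pp.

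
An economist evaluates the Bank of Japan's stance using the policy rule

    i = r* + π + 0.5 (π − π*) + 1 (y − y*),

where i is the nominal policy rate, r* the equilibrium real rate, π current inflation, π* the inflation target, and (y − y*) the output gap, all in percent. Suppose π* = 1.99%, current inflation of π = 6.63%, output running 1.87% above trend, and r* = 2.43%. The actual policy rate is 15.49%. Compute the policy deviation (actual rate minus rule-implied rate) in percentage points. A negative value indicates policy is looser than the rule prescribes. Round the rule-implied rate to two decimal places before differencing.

Output 1.87% above potential → (y − y*) = 1.87.
i = 2.43 + 6.63 + 0.5 × (6.63 − 1.99) + 1 × 1.87
   = 2.43 + 6.63 + 2.32 + 1.87 = 13.25
Deviation = 15.49 − 13.25 = 2.24 pp.

2.24 pp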